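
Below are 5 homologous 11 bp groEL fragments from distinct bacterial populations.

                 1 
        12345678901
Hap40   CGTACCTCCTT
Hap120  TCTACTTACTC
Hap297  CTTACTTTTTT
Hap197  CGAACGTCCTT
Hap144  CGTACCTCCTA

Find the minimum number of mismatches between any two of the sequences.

Pairwise Hamming distances:
  Hap40 vs Hap120: 5
  Hap40 vs Hap297: 4
  Hap40 vs Hap197: 2
  Hap40 vs Hap144: 1
  Hap120 vs Hap297: 5
  Hap120 vs Hap197: 6
  Hap120 vs Hap144: 5
  Hap297 vs Hap197: 5
  Hap297 vs Hap144: 5
  Hap197 vs Hap144: 3
The smallest is 1, between Hap40 and Hap144.

1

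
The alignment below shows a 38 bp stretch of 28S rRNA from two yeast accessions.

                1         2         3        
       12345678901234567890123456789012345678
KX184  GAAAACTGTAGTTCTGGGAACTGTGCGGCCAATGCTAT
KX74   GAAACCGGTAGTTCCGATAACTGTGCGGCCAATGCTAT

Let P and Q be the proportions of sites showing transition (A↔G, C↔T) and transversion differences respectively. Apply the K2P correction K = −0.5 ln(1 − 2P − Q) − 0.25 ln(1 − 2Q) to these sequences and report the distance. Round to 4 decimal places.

Mismatches occur at site 5 (A/C, transversion), site 7 (T/G, transversion), site 15 (T/C, transition), site 17 (G/A, transition), site 18 (G/T, transversion).
Of the 5 differences, 2 transitions and 3 transversions over 38 sites: P = 2/38 = 0.052632, Q = 3/38 = 0.078947.
d = −0.5·ln(0.815789) − 0.25·ln(0.842106) = −0.5·(-0.203600) − 0.25·(-0.171849) = 0.1448.

0.1448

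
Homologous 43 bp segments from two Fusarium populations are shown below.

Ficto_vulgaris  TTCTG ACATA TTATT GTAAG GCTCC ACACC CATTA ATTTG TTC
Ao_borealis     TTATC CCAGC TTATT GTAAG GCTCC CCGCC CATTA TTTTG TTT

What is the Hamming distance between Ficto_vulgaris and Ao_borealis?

The sequences differ at positions 3 (C/A), 5 (G/C), 6 (A/C), 9 (T/G), 10 (A/C), 26 (A/C), 28 (A/G), 36 (A/T), 43 (C/T).
That gives 9 mismatches out of 43 aligned sites, so the Hamming distance is 9.

9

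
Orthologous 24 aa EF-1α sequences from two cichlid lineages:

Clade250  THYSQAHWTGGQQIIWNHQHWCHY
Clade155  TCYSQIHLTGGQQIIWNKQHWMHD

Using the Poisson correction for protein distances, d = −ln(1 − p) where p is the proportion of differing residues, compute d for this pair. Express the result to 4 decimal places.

Mismatches occur at site 2 (H→C), site 6 (A→I), site 8 (W→L), site 18 (H→K), site 22 (C→M), site 24 (Y→D).
p = 6/24 = 0.250000.
d = −ln(1 − 0.250000) = −ln(0.750000) = 0.2877.

0.2877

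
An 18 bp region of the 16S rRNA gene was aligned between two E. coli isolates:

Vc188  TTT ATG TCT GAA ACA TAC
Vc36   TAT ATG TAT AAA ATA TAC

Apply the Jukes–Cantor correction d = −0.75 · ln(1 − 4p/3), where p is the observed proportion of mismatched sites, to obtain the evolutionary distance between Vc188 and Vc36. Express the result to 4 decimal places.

Mismatches occur at site 2 (T→A), site 8 (C→A), site 10 (G→A), site 14 (C→T).
p = 4/18 = 0.222222.
d = −0.75 · ln(1 − (4/3)·0.222222) = −0.75 · ln(0.703704) = −0.75 · (-0.351397) = 0.2635.

0.2635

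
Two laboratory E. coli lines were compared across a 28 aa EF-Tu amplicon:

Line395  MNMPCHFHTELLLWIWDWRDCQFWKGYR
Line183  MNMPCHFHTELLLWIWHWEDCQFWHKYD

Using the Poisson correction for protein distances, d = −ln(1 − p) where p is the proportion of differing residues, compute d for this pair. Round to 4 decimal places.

Differing sites — 17:D/H; 19:R/E; 25:K/H; 26:G/K; 28:R/D.
p = 5/28 = 0.178571.
d = −ln(1 − 0.178571) = −ln(0.821429) = 0.1967.

0.1967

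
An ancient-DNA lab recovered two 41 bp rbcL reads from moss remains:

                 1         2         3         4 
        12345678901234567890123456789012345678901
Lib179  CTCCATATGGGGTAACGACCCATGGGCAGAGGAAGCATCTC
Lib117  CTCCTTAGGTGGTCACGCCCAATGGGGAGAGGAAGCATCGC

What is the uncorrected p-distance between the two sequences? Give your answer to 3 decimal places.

The sequences differ at positions 5 (A/T), 8 (T/G), 10 (G/T), 14 (A/C), 18 (A/C), 21 (C/A), 27 (C/G), 40 (T/G).
There are 8 differences over 41 sites, so p = 8/41 = 0.195.

0.195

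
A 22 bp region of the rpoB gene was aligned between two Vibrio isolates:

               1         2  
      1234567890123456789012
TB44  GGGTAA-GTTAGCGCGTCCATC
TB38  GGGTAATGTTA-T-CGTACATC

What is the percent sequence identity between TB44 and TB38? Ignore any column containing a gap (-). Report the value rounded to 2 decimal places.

Excluding the 3 gap columns leaves 19 comparable sites.
The sequences differ at positions 13 (C/T), 18 (C/A).
17 of the 19 comparable sites match, so the percent identity is 17/19 × 100 = 89.47%.

89.47%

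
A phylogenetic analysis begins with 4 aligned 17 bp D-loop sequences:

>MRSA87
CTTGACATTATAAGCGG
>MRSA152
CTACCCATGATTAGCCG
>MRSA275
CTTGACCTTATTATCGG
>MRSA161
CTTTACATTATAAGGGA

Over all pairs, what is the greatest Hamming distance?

Pairwise Hamming distances:
  MRSA87 vs MRSA152: 6
  MRSA87 vs MRSA275: 3
  MRSA87 vs MRSA161: 3
  MRSA152 vs MRSA275: 7
  MRSA152 vs MRSA161: 8
  MRSA275 vs MRSA161: 6
The largest is 8, between MRSA152 and MRSA161.

8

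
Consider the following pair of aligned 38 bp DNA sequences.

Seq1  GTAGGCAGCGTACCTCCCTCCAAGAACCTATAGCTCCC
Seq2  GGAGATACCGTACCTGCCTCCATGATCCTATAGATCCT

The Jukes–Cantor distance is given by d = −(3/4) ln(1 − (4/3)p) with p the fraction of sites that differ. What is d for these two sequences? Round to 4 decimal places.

Differing sites — 2:T/G; 5:G/A; 6:C/T; 8:G/C; 16:C/G; 23:A/T; 26:A/T; 34:C/A; 38:C/T.
p = 9/38 = 0.236842.
d = −0.75 · ln(1 − (4/3)·0.236842) = −0.75 · ln(0.684211) = −0.75 · (-0.379489) = 0.2846.

0.2846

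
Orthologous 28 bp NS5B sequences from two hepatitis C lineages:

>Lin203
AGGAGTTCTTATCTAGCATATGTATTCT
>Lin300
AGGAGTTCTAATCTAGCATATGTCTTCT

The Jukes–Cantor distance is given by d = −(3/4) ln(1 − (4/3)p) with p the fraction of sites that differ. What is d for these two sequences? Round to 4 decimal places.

0.0751

The sequences differ at positions 10 (T/A), 24 (A/C).
p = 2/28 = 0.071429.
d = −0.75 · ln(1 − (4/3)·0.071429) = −0.75 · ln(0.904761) = −0.75 · (-0.100084) = 0.0751.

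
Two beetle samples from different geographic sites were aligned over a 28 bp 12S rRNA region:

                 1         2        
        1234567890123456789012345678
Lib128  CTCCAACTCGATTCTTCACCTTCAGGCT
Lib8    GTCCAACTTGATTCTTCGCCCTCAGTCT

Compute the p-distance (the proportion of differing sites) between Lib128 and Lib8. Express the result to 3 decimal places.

Differing sites — 1:C/G; 9:C/T; 18:A/G; 21:T/C; 26:G/T.
There are 5 differences over 28 sites, so p = 5/28 = 0.179.

0.179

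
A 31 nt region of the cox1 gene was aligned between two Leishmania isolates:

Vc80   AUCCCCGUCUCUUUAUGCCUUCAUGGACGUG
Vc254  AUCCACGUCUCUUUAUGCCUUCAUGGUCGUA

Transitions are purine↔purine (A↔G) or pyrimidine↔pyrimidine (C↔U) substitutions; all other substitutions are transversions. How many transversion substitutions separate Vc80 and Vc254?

The sequences differ at positions 5 (C/A, transversion), 27 (A/U, transversion), 31 (G/A, transition).
Of the 3 differences, 1 transition and 2 transversions, so the answer is 2.

2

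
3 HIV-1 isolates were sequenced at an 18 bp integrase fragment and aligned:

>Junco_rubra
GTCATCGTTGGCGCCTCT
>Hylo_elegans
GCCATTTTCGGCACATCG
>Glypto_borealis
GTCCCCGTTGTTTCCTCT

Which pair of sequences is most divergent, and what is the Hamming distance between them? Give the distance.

11

Pairwise Hamming distances:
  Junco_rubra vs Hylo_elegans: 7
  Junco_rubra vs Glypto_borealis: 5
  Hylo_elegans vs Glypto_borealis: 11
The largest is 11, between Hylo_elegans and Glypto_borealis.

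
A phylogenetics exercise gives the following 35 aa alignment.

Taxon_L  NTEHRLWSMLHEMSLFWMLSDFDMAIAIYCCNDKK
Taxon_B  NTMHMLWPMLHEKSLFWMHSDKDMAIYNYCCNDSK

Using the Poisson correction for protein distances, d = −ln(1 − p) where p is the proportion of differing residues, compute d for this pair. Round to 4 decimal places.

The sequences differ at positions 3 (E/M), 5 (R/M), 8 (S/P), 13 (M/K), 19 (L/H), 22 (F/K), 27 (A/Y), 28 (I/N), 34 (K/S).
p = 9/35 = 0.257143.
d = −ln(1 − 0.257143) = −ln(0.742857) = 0.2973.

0.2973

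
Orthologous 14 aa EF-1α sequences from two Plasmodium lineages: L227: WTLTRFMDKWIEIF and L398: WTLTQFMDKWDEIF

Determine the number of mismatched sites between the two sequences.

2

Differing sites — 5:R/Q; 11:I/D.
That gives 2 mismatches out of 14 aligned sites, so the Hamming distance is 2.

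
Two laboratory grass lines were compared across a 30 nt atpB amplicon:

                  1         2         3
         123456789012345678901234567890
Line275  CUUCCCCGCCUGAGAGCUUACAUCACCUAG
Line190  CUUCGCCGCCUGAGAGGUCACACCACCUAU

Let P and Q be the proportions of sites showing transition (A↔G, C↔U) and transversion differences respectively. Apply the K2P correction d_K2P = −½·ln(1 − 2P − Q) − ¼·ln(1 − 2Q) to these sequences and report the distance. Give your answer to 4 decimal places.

Differing sites — 5:C/G (Tv); 17:C/G (Tv); 19:U/C (Ti); 23:U/C (Ti); 30:G/U (Tv).
Of the 5 differences, 2 transitions and 3 transversions over 30 sites: P = 2/30 = 0.066667, Q = 3/30 = 0.100000.
d = −0.5·ln(0.766666) − 0.25·ln(0.800000) = −0.5·(-0.265704) − 0.25·(-0.223144) = 0.1886.

0.1886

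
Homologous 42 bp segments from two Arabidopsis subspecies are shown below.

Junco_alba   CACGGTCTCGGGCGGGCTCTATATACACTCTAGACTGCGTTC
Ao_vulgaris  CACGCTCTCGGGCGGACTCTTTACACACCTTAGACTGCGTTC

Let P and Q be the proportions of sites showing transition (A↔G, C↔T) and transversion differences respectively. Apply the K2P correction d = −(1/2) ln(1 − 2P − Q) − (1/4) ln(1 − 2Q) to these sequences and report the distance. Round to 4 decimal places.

The sequences differ at positions 5 (G/C, transversion), 16 (G/A, transition), 21 (A/T, transversion), 24 (T/C, transition), 29 (T/C, transition), 30 (C/T, transition).
Of the 6 differences, 4 transitions and 2 transversions over 42 sites: P = 4/42 = 0.095238, Q = 2/42 = 0.047619.
d = −0.5·ln(0.761905) − 0.25·ln(0.904762) = −0.5·(-0.271933) − 0.25·(-0.100083) = 0.1610.

0.1610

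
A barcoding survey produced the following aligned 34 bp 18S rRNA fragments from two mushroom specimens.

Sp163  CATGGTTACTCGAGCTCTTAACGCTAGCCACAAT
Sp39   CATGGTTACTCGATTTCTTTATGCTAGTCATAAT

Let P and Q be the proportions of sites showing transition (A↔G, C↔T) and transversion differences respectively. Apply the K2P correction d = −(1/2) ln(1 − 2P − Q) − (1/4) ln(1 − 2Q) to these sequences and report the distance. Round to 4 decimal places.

The sequences differ at positions 14 (G/T, transversion), 15 (C/T, transition), 20 (A/T, transversion), 22 (C/T, transition), 28 (C/T, transition), 31 (C/T, transition).
Of the 6 differences, 4 transitions and 2 transversions over 34 sites: P = 4/34 = 0.117647, Q = 2/34 = 0.058824.
d = −0.5·ln(0.705882) − 0.25·ln(0.882352) = −0.5·(-0.348307) − 0.25·(-0.125164) = 0.2054.

0.2054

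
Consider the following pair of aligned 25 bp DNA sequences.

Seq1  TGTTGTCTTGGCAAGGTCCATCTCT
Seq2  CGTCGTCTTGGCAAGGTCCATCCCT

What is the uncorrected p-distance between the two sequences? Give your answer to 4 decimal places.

0.1200

Differing sites — 1:T/C; 4:T/C; 23:T/C.
There are 3 differences over 25 sites, so p = 3/25 = 0.1200.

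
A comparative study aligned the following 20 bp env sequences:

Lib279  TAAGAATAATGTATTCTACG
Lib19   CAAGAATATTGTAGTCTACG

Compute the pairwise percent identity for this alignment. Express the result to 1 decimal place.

Mismatches occur at site 1 (T↔C), site 9 (A↔T), site 14 (T↔G).
17 of the 20 sites match, so the percent identity is 17/20 × 100 = 85.0%.

85.0%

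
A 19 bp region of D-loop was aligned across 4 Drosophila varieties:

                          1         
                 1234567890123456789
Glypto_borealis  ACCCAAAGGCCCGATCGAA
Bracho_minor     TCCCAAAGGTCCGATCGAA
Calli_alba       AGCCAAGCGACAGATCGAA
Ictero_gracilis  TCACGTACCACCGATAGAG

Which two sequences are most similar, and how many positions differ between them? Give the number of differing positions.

2

Pairwise Hamming distances:
  Glypto_borealis vs Bracho_minor: 2
  Glypto_borealis vs Calli_alba: 5
  Glypto_borealis vs Ictero_gracilis: 9
  Bracho_minor vs Calli_alba: 6
  Bracho_minor vs Ictero_gracilis: 8
  Calli_alba vs Ictero_gracilis: 10
The smallest is 2, between Glypto_borealis and Bracho_minor.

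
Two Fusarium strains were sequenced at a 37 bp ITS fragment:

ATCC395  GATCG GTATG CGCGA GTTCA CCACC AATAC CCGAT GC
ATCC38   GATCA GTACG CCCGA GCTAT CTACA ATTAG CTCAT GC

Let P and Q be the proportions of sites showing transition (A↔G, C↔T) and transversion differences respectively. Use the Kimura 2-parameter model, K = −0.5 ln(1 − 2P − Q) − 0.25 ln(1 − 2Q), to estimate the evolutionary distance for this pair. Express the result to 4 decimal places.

0.4264

Mismatches occur at site 5 (G↔A, transition), site 9 (T↔C, transition), site 12 (G↔C, transversion), site 17 (T↔C, transition), site 19 (C↔A, transversion), site 20 (A↔T, transversion), site 22 (C↔T, transition), site 25 (C↔A, transversion), site 27 (A↔T, transversion), site 30 (C↔G, transversion), site 32 (C↔T, transition), site 33 (G↔C, transversion).
Of the 12 differences, 5 transitions and 7 transversions over 37 sites: P = 5/37 = 0.135135, Q = 7/37 = 0.189189.
d = −0.5·ln(0.540541) − 0.25·ln(0.621622) = −0.5·(-0.615185) − 0.25·(-0.475423) = 0.4264.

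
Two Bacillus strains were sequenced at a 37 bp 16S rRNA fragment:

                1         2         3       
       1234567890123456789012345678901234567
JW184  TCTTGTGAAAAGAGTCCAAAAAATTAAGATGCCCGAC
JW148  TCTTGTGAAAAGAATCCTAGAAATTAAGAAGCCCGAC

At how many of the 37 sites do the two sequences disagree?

Mismatches occur at site 14 (G↔A), site 18 (A↔T), site 20 (A↔G), site 30 (T↔A).
That gives 4 mismatches out of 37 aligned sites, so the Hamming distance is 4.

4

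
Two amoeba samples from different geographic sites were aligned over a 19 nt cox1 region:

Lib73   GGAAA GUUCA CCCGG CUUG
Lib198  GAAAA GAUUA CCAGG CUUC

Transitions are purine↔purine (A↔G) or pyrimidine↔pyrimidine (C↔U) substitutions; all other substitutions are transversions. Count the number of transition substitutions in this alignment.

Mismatches occur at site 2 (G→A, transition), site 7 (U→A, transversion), site 9 (C→U, transition), site 13 (C→A, transversion), site 19 (G→C, transversion).
Of the 5 differences, 2 transitions and 3 transversions, so the answer is 2.

2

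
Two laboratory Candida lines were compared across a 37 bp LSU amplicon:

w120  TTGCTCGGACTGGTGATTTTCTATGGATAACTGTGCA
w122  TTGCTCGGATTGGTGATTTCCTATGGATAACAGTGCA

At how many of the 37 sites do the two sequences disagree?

3

Differing sites — 10:C/T; 20:T/C; 32:T/A.
That gives 3 mismatches out of 37 aligned sites, so the Hamming distance is 3.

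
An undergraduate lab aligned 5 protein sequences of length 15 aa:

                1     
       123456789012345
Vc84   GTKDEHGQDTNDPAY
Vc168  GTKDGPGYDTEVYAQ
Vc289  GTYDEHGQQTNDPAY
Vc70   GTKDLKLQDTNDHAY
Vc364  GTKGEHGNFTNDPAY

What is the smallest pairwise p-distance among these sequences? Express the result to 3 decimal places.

0.133

Pairwise Hamming distances:
  Vc84 vs Vc168: 7
  Vc84 vs Vc289: 2
  Vc84 vs Vc70: 4
  Vc84 vs Vc364: 3
  Vc168 vs Vc289: 9
  Vc168 vs Vc70: 8
  Vc168 vs Vc364: 9
  Vc289 vs Vc70: 6
  Vc289 vs Vc364: 4
  Vc70 vs Vc364: 7
The smallest is 2 mismatches, between Vc84 and Vc289; p = 2/15 = 0.133.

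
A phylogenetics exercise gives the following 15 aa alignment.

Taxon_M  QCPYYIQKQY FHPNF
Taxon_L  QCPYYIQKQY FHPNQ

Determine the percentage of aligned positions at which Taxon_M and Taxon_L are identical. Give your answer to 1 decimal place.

93.3%

The sequences differ at position 15 (F/Q).
14 of the 15 sites match, so the percent identity is 14/15 × 100 = 93.3%.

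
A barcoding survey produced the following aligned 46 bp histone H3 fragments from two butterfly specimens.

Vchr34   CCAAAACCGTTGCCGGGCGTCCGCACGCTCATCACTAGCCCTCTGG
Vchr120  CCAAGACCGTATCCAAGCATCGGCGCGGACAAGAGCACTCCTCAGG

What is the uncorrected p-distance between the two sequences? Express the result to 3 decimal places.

0.370

Differing sites — 5:A/G; 11:T/A; 12:G/T; 15:G/A; 16:G/A; 19:G/A; 22:C/G; 25:A/G; 28:C/G; 29:T/A; 32:T/A; 33:C/G; 35:C/G; 36:T/C; 38:G/C; 39:C/T; 44:T/A.
There are 17 differences over 46 sites, so p = 17/46 = 0.370.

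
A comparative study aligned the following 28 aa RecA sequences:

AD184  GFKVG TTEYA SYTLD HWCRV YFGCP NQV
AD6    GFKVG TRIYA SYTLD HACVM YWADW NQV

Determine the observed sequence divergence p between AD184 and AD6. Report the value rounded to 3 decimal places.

0.321

Mismatches occur at site 7 (T↔R), site 8 (E↔I), site 17 (W↔A), site 19 (R↔V), site 20 (V↔M), site 22 (F↔W), site 23 (G↔A), site 24 (C↔D), site 25 (P↔W).
There are 9 differences over 28 sites, so p = 9/28 = 0.321.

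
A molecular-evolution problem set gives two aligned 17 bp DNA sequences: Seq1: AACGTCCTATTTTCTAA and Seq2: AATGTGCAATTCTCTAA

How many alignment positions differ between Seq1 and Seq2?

4

The sequences differ at positions 3 (C/T), 6 (C/G), 8 (T/A), 12 (T/C).
That gives 4 mismatches out of 17 aligned sites, so the Hamming distance is 4.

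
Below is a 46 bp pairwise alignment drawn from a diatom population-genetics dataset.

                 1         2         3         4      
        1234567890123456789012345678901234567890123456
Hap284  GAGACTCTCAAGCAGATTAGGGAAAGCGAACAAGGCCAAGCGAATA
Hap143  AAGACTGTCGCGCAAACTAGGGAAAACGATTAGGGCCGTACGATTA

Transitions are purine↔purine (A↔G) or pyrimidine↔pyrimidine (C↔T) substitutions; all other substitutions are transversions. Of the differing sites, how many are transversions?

The sequences differ at positions 1 (G/A, transition), 7 (C/G, transversion), 10 (A/G, transition), 11 (A/C, transversion), 15 (G/A, transition), 17 (T/C, transition), 26 (G/A, transition), 30 (A/T, transversion), 31 (C/T, transition), 33 (A/G, transition), 38 (A/G, transition), 39 (A/T, transversion), 40 (G/A, transition), 44 (A/T, transversion).
Of the 14 differences, 9 transitions and 5 transversions, so the answer is 5.

5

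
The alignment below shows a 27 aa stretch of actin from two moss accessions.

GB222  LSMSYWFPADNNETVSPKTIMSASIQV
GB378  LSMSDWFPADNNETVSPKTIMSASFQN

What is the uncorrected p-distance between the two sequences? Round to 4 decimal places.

0.1111

The sequences differ at positions 5 (Y/D), 25 (I/F), 27 (V/N).
There are 3 differences over 27 sites, so p = 3/27 = 0.1111.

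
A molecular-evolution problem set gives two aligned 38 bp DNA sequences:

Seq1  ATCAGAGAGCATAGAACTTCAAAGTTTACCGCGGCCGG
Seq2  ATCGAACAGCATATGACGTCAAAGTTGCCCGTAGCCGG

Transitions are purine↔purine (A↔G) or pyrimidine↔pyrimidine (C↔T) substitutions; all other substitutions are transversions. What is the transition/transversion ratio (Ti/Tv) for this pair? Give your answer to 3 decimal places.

1.000

Mismatches occur at site 4 (A/G, transition), site 5 (G/A, transition), site 7 (G/C, transversion), site 14 (G/T, transversion), site 15 (A/G, transition), site 18 (T/G, transversion), site 27 (T/G, transversion), site 28 (A/C, transversion), site 32 (C/T, transition), site 33 (G/A, transition).
Of the 10 differences, 5 transitions and 5 transversions, so Ti/Tv = 5/5 = 1.000.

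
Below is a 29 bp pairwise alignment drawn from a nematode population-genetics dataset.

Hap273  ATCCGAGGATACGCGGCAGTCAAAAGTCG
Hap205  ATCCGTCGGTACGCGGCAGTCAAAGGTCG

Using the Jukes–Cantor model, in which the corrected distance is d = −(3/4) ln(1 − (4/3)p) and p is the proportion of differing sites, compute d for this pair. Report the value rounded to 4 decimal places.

Differing sites — 6:A/T; 7:G/C; 9:A/G; 25:A/G.
p = 4/29 = 0.137931.
d = −0.75 · ln(1 − (4/3)·0.137931) = −0.75 · ln(0.816092) = −0.75 · (-0.203228) = 0.1524.

0.1524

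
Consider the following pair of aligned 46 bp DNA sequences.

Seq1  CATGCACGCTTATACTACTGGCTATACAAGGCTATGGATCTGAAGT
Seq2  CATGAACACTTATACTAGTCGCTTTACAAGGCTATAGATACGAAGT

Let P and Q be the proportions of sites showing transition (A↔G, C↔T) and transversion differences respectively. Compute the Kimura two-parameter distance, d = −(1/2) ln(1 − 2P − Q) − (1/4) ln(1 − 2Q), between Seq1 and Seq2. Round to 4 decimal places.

0.1979

Mismatches occur at site 5 (C→A, transversion), site 8 (G→A, transition), site 18 (C→G, transversion), site 20 (G→C, transversion), site 24 (A→T, transversion), site 36 (G→A, transition), site 40 (C→A, transversion), site 41 (T→C, transition).
Of the 8 differences, 3 transitions and 5 transversions over 46 sites: P = 3/46 = 0.065217, Q = 5/46 = 0.108696.
d = −0.5·ln(0.760870) − 0.25·ln(0.782608) = −0.5·(-0.273293) − 0.25·(-0.245123) = 0.1979.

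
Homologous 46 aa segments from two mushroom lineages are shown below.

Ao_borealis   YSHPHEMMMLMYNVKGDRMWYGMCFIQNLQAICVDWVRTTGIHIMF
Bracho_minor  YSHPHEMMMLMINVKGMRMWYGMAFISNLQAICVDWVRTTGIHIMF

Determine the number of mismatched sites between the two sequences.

4

Mismatches occur at site 12 (Y→I), site 17 (D→M), site 24 (C→A), site 27 (Q→S).
That gives 4 mismatches out of 46 aligned sites, so the Hamming distance is 4.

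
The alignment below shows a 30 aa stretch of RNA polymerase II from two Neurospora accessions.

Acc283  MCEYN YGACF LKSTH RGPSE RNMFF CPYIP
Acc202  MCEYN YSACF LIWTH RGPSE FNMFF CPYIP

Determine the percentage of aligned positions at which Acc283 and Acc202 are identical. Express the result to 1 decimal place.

Differing sites — 7:G/S; 12:K/I; 13:S/W; 21:R/F.
26 of the 30 sites match, so the percent identity is 26/30 × 100 = 86.7%.

86.7%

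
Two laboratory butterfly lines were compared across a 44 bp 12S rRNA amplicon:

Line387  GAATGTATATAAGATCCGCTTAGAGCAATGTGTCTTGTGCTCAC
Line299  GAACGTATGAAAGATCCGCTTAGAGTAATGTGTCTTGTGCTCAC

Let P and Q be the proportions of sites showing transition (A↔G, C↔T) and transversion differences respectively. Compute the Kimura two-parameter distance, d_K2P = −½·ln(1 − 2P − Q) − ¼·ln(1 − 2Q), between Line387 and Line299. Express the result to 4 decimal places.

Differing sites — 4:T/C (Ti); 9:A/G (Ti); 10:T/A (Tv); 26:C/T (Ti).
Of the 4 differences, 3 transitions and 1 transversion over 44 sites: P = 3/44 = 0.068182, Q = 1/44 = 0.022727.
d = −0.5·ln(0.840909) − 0.25·ln(0.954546) = −0.5·(-0.173272) − 0.25·(-0.046519) = 0.0983.

0.0983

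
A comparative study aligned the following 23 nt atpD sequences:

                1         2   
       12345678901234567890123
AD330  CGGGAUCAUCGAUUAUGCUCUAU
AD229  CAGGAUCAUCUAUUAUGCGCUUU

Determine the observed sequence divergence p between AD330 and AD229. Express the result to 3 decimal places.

0.174

Mismatches occur at site 2 (G→A), site 11 (G→U), site 19 (U→G), site 22 (A→U).
There are 4 differences over 23 sites, so p = 4/23 = 0.174.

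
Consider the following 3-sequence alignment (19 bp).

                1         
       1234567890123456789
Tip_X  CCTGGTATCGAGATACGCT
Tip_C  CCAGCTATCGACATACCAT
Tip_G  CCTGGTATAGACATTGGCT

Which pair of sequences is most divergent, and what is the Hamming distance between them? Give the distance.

Pairwise Hamming distances:
  Tip_X vs Tip_C: 5
  Tip_X vs Tip_G: 4
  Tip_C vs Tip_G: 7
The largest is 7, between Tip_C and Tip_G.

7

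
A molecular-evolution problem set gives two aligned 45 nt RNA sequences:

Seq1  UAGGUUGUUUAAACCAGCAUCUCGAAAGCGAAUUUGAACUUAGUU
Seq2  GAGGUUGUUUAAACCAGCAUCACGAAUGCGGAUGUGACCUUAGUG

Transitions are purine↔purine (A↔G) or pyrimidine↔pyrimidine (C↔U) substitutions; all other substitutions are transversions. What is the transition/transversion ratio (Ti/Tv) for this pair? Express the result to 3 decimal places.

0.167

Differing sites — 1:U/G (Tv); 22:U/A (Tv); 27:A/U (Tv); 31:A/G (Ti); 34:U/G (Tv); 38:A/C (Tv); 45:U/G (Tv).
Of the 7 differences, 1 transition and 6 transversions, so Ti/Tv = 1/6 = 0.167.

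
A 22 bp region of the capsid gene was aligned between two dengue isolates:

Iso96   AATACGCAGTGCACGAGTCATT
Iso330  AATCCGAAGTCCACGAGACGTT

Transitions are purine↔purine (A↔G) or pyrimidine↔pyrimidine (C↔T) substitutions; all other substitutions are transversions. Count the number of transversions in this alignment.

The sequences differ at positions 4 (A/C, transversion), 7 (C/A, transversion), 11 (G/C, transversion), 18 (T/A, transversion), 20 (A/G, transition).
Of the 5 differences, 1 transition and 4 transversions, so the answer is 4.

4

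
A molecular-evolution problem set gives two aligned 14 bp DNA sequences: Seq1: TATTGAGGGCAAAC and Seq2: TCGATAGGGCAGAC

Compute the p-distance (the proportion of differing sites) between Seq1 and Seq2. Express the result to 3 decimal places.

Differing sites — 2:A/C; 3:T/G; 4:T/A; 5:G/T; 12:A/G.
There are 5 differences over 14 sites, so p = 5/14 = 0.357.

0.357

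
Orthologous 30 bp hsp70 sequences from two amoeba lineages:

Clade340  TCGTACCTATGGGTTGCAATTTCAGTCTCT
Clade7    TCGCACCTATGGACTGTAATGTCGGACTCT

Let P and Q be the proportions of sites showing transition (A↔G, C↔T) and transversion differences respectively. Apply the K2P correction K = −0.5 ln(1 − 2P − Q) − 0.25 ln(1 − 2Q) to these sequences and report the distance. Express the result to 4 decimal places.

Mismatches occur at site 4 (T→C, transition), site 13 (G→A, transition), site 14 (T→C, transition), site 17 (C→T, transition), site 21 (T→G, transversion), site 24 (A→G, transition), site 26 (T→A, transversion).
Of the 7 differences, 5 transitions and 2 transversions over 30 sites: P = 5/30 = 0.166667, Q = 2/30 = 0.066667.
d = −0.5·ln(0.599999) − 0.25·ln(0.866666) = −0.5·(-0.510827) − 0.25·(-0.143102) = 0.2912.

0.2912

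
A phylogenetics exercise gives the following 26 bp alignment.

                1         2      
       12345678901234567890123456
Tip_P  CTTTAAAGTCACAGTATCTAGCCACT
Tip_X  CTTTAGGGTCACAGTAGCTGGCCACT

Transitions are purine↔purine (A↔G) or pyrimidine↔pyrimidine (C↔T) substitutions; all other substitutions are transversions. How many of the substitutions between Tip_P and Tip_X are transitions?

3

Differing sites — 6:A/G (Ti); 7:A/G (Ti); 17:T/G (Tv); 20:A/G (Ti).
Of the 4 differences, 3 transitions and 1 transversion, so the answer is 3.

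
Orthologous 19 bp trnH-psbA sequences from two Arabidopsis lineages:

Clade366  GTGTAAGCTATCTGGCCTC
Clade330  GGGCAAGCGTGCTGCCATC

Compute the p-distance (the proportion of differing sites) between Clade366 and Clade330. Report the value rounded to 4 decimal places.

The sequences differ at positions 2 (T/G), 4 (T/C), 9 (T/G), 10 (A/T), 11 (T/G), 15 (G/C), 17 (C/A).
There are 7 differences over 19 sites, so p = 7/19 = 0.3684.

0.3684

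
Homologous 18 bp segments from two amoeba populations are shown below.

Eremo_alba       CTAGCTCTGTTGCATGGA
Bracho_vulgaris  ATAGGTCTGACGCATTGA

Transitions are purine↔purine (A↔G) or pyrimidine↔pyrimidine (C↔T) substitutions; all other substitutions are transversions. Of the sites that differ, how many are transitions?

1

Differing sites — 1:C/A (Tv); 5:C/G (Tv); 10:T/A (Tv); 11:T/C (Ti); 16:G/T (Tv).
Of the 5 differences, 1 transition and 4 transversions, so the answer is 1.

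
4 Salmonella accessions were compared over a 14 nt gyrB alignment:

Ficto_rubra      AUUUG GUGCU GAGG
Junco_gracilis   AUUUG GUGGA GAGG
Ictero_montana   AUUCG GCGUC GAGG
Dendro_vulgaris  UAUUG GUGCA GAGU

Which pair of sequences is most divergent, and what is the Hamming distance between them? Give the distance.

7

Pairwise Hamming distances:
  Ficto_rubra vs Junco_gracilis: 2
  Ficto_rubra vs Ictero_montana: 4
  Ficto_rubra vs Dendro_vulgaris: 4
  Junco_gracilis vs Ictero_montana: 4
  Junco_gracilis vs Dendro_vulgaris: 4
  Ictero_montana vs Dendro_vulgaris: 7
The largest is 7, between Ictero_montana and Dendro_vulgaris.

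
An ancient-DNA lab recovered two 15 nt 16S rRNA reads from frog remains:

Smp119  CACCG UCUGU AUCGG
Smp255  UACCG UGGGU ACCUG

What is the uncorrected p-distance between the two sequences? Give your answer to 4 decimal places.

0.3333

The sequences differ at positions 1 (C/U), 7 (C/G), 8 (U/G), 12 (U/C), 14 (G/U).
There are 5 differences over 15 sites, so p = 5/15 = 0.3333.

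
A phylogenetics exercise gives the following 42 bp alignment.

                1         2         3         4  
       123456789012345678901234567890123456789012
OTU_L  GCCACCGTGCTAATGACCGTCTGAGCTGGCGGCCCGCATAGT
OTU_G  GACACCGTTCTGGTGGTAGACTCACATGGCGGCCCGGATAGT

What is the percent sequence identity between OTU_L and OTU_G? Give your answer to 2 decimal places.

71.43%

Mismatches occur at site 2 (C/A), site 9 (G/T), site 12 (A/G), site 13 (A/G), site 16 (A/G), site 17 (C/T), site 18 (C/A), site 20 (T/A), site 23 (G/C), site 25 (G/C), site 26 (C/A), site 37 (C/G).
30 of the 42 sites match, so the percent identity is 30/42 × 100 = 71.43%.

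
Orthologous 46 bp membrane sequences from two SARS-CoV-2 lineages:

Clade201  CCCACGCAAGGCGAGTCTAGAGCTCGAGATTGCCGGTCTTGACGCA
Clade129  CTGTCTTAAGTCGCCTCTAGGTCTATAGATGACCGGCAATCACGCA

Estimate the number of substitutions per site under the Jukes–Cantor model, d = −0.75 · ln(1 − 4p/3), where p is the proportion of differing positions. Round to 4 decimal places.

Mismatches occur at site 2 (C→T), site 3 (C→G), site 4 (A→T), site 6 (G→T), site 7 (C→T), site 11 (G→T), site 14 (A→C), site 15 (G→C), site 21 (A→G), site 22 (G→T), site 25 (C→A), site 26 (G→T), site 31 (T→G), site 32 (G→A), site 37 (T→C), site 38 (C→A), site 39 (T→A), site 41 (G→C).
p = 18/46 = 0.391304.
d = −0.75 · ln(1 − (4/3)·0.391304) = −0.75 · ln(0.478261) = −0.75 · (-0.737599) = 0.5532.

0.5532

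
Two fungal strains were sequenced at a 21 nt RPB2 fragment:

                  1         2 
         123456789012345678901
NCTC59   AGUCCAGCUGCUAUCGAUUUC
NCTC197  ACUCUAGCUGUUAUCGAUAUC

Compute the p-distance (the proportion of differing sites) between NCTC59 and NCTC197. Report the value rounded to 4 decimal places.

0.1905

Mismatches occur at site 2 (G/C), site 5 (C/U), site 11 (C/U), site 19 (U/A).
There are 4 differences over 21 sites, so p = 4/21 = 0.1905.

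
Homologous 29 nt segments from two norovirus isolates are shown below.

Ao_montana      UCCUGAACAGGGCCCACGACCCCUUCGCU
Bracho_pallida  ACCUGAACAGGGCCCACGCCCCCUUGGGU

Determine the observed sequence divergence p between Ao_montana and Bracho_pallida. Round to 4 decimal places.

Mismatches occur at site 1 (U↔A), site 19 (A↔C), site 26 (C↔G), site 28 (C↔G).
There are 4 differences over 29 sites, so p = 4/29 = 0.1379.

0.1379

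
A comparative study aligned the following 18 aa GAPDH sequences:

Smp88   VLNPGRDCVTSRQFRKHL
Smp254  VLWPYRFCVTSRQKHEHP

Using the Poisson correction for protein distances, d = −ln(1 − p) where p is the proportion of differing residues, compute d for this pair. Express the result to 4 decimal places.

0.4925

Differing sites — 3:N/W; 5:G/Y; 7:D/F; 14:F/K; 15:R/H; 16:K/E; 18:L/P.
p = 7/18 = 0.388889.
d = −ln(1 − 0.388889) = −ln(0.611111) = 0.4925.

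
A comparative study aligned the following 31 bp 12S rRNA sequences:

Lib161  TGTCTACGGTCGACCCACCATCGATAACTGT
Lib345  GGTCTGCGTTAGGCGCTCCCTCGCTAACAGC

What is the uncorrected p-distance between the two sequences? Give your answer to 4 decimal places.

0.3548

The sequences differ at positions 1 (T/G), 6 (A/G), 9 (G/T), 11 (C/A), 13 (A/G), 15 (C/G), 17 (A/T), 20 (A/C), 24 (A/C), 29 (T/A), 31 (T/C).
There are 11 differences over 31 sites, so p = 11/31 = 0.3548.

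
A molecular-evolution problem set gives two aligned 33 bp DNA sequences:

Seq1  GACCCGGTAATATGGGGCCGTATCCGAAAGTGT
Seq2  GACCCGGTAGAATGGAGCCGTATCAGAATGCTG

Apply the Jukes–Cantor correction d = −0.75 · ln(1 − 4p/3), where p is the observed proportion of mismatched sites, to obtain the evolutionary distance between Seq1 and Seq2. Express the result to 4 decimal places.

Differing sites — 10:A/G; 11:T/A; 16:G/A; 25:C/A; 29:A/T; 31:T/C; 32:G/T; 33:T/G.
p = 8/33 = 0.242424.
d = −0.75 · ln(1 − (4/3)·0.242424) = −0.75 · ln(0.676768) = −0.75 · (-0.390427) = 0.2928.

0.2928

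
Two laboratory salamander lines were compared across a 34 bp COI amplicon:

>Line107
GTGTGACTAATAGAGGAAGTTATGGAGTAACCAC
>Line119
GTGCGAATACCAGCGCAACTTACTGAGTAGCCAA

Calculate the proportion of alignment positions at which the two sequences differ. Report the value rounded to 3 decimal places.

The sequences differ at positions 4 (T/C), 7 (C/A), 10 (A/C), 11 (T/C), 14 (A/C), 16 (G/C), 19 (G/C), 23 (T/C), 24 (G/T), 30 (A/G), 34 (C/A).
There are 11 differences over 34 sites, so p = 11/34 = 0.324.

0.324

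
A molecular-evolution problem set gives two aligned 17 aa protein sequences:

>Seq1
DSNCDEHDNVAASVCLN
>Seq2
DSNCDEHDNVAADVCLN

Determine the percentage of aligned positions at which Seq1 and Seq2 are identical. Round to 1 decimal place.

94.1%

Differing sites — 13:S/D.
16 of the 17 sites match, so the percent identity is 16/17 × 100 = 94.1%.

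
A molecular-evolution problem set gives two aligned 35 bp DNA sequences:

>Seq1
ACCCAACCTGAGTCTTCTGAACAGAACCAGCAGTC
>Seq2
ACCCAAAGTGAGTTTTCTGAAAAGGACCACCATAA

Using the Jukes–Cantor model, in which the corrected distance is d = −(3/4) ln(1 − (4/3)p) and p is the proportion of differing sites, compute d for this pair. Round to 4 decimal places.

Mismatches occur at site 7 (C↔A), site 8 (C↔G), site 14 (C↔T), site 22 (C↔A), site 25 (A↔G), site 30 (G↔C), site 33 (G↔T), site 34 (T↔A), site 35 (C↔A).
p = 9/35 = 0.257143.
d = −0.75 · ln(1 − (4/3)·0.257143) = −0.75 · ln(0.657143) = −0.75 · (-0.419854) = 0.3149.

0.3149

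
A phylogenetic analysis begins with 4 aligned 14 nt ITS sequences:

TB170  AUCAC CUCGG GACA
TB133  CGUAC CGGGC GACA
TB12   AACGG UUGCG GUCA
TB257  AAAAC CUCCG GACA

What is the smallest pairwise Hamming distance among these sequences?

3

Pairwise Hamming distances:
  TB170 vs TB133: 6
  TB170 vs TB12: 7
  TB170 vs TB257: 3
  TB133 vs TB12: 10
  TB133 vs TB257: 7
  TB12 vs TB257: 6
The smallest is 3, between TB170 and TB257.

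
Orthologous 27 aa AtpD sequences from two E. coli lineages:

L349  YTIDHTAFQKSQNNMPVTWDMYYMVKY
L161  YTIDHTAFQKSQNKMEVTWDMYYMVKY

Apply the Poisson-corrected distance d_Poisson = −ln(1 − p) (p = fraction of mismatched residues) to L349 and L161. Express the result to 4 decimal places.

0.0770

Differing sites — 14:N/K; 16:P/E.
p = 2/27 = 0.074074.
d = −ln(1 − 0.074074) = −ln(0.925926) = 0.0770.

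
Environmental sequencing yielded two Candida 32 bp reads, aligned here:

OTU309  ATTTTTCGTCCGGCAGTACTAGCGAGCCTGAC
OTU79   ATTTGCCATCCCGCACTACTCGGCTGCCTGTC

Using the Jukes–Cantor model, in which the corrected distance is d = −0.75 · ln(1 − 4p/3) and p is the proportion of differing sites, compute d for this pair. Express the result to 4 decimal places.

Differing sites — 5:T/G; 6:T/C; 8:G/A; 12:G/C; 16:G/C; 21:A/C; 23:C/G; 24:G/C; 25:A/T; 31:A/T.
p = 10/32 = 0.312500.
d = −0.75 · ln(1 − (4/3)·0.312500) = −0.75 · ln(0.583333) = −0.75 · (-0.538997) = 0.4042.

0.4042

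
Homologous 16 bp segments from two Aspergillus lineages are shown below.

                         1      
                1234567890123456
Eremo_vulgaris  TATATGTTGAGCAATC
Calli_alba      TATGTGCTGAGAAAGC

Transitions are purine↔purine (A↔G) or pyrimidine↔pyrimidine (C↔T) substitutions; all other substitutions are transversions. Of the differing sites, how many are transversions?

Differing sites — 4:A/G (Ti); 7:T/C (Ti); 12:C/A (Tv); 15:T/G (Tv).
Of the 4 differences, 2 transitions and 2 transversions, so the answer is 2.

2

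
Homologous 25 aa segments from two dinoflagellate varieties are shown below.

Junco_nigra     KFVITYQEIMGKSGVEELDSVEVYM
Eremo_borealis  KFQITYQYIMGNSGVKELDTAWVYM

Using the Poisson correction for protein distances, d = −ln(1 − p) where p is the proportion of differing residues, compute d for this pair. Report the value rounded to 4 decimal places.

0.3285

Mismatches occur at site 3 (V↔Q), site 8 (E↔Y), site 12 (K↔N), site 16 (E↔K), site 20 (S↔T), site 21 (V↔A), site 22 (E↔W).
p = 7/25 = 0.280000.
d = −ln(1 − 0.280000) = −ln(0.720000) = 0.3285.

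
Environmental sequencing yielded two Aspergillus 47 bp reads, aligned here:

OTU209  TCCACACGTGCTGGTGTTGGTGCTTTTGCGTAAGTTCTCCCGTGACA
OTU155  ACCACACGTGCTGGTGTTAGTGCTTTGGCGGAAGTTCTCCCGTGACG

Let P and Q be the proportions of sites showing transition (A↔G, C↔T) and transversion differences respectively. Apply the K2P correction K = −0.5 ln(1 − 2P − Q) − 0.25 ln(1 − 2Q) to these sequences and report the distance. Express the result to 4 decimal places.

Mismatches occur at site 1 (T↔A, transversion), site 19 (G↔A, transition), site 27 (T↔G, transversion), site 31 (T↔G, transversion), site 47 (A↔G, transition).
Of the 5 differences, 2 transitions and 3 transversions over 47 sites: P = 2/47 = 0.042553, Q = 3/47 = 0.063830.
d = −0.5·ln(0.851064) − 0.25·ln(0.872340) = −0.5·(-0.161268) − 0.25·(-0.136576) = 0.1148.

0.1148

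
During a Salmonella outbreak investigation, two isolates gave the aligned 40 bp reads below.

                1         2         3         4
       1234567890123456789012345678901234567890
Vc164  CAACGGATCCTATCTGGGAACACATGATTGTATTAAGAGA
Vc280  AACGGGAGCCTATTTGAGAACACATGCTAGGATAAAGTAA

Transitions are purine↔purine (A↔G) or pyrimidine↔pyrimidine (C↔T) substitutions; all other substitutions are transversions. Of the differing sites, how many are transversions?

Differing sites — 1:C/A (Tv); 3:A/C (Tv); 4:C/G (Tv); 8:T/G (Tv); 14:C/T (Ti); 17:G/A (Ti); 27:A/C (Tv); 29:T/A (Tv); 31:T/G (Tv); 34:T/A (Tv); 38:A/T (Tv); 39:G/A (Ti).
Of the 12 differences, 3 transitions and 9 transversions, so the answer is 9.

9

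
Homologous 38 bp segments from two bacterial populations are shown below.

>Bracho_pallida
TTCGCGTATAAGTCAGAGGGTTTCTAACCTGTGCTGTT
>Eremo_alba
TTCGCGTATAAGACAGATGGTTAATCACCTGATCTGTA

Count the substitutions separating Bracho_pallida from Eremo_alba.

8

The sequences differ at positions 13 (T/A), 18 (G/T), 23 (T/A), 24 (C/A), 26 (A/C), 32 (T/A), 33 (G/T), 38 (T/A).
That gives 8 mismatches out of 38 aligned sites, so the Hamming distance is 8.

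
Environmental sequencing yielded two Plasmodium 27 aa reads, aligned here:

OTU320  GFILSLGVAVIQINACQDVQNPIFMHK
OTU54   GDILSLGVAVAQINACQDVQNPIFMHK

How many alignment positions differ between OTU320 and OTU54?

Mismatches occur at site 2 (F→D), site 11 (I→A).
That gives 2 mismatches out of 27 aligned sites, so the Hamming distance is 2.

2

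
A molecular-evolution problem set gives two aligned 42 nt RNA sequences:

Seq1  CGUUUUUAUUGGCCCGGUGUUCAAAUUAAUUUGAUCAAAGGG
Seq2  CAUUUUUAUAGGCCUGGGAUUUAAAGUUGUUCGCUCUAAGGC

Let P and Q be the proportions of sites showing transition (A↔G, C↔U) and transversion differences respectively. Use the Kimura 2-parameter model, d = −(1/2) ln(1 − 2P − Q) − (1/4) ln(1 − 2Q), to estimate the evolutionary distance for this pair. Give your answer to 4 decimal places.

Mismatches occur at site 2 (G/A, transition), site 10 (U/A, transversion), site 15 (C/U, transition), site 18 (U/G, transversion), site 19 (G/A, transition), site 22 (C/U, transition), site 26 (U/G, transversion), site 28 (A/U, transversion), site 29 (A/G, transition), site 32 (U/C, transition), site 34 (A/C, transversion), site 37 (A/U, transversion), site 42 (G/C, transversion).
Of the 13 differences, 6 transitions and 7 transversions over 42 sites: P = 6/42 = 0.142857, Q = 7/42 = 0.166667.
d = −0.5·ln(0.547619) − 0.25·ln(0.666666) = −0.5·(-0.602175) − 0.25·(-0.405466) = 0.4025.

0.4025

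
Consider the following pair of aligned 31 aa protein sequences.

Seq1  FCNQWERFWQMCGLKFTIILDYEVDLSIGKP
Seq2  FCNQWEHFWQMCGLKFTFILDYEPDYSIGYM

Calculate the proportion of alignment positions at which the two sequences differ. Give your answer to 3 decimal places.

Differing sites — 7:R/H; 18:I/F; 24:V/P; 26:L/Y; 30:K/Y; 31:P/M.
There are 6 differences over 31 sites, so p = 6/31 = 0.194.

0.194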